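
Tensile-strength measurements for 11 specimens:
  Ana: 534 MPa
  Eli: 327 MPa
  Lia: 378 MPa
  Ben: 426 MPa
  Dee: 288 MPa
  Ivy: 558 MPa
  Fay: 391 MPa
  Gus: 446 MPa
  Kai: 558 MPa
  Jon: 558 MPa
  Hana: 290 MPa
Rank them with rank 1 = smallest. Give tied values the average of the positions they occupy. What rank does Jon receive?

10

Sorted (ascending): 288, 290, 327, 378, 391, 426, 446, 534, 558, 558, 558
The 3 values of 558 occupy positions 9–11 → average rank 10.
Jon has value 558 MPa → rank 10.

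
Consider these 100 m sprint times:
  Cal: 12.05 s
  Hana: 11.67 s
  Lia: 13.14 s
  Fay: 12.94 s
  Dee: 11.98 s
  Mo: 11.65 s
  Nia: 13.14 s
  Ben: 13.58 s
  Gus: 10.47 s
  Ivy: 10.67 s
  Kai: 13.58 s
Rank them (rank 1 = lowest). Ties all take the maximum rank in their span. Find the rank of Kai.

Sorted (ascending): 10.47, 10.67, 11.65, 11.67, 11.98, 12.05, 12.94, 13.14, 13.14, 13.58, 13.58
The 2 values of 13.14 occupy positions 8–9 → each gets rank 9.
The 2 values of 13.58 occupy positions 10–11 → each gets rank 11.
Kai has value 13.58 s → rank 11.

11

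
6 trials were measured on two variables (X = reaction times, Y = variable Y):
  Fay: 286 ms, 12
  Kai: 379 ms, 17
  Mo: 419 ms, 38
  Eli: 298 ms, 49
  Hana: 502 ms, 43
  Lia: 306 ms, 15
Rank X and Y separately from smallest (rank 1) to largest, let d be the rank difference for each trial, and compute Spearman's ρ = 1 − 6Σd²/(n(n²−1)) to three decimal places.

0.429

Ranks of variable 1: 1, 4, 5, 2, 6, 3
Ranks of variable 2: 1, 3, 4, 6, 5, 2
d = r₁ − r₂: 0, 1, 1, -4, 1, 1
d²: 0, 1, 1, 16, 1, 1; Σd² = 20
ρ = 1 − 6·20/(6·35) = 1 − 120/210 = 0.429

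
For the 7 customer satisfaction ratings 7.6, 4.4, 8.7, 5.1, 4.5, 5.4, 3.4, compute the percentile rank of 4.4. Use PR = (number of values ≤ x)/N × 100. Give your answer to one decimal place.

N = 7.
Strictly below 4.4: 1. Equal to 4.4: 1.
PR = 2/7 × 100 = 28.6

28.6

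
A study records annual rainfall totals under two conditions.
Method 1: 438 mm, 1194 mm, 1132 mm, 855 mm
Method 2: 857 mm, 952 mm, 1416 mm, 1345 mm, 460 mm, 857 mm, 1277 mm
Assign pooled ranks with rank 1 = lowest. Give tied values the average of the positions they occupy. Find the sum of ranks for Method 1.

19

Sorted (ascending): 438, 460, 855, 857, 857, 952, 1132, 1194, 1277, 1345, 1416
The 2 values of 857 occupy positions 4–5 → average rank (4+5)/2 = 4.5.
Method 1 values → pooled ranks: 438→1, 1194→8, 1132→7, 855→3
Rank sum = 1 + 8 + 7 + 3 = 19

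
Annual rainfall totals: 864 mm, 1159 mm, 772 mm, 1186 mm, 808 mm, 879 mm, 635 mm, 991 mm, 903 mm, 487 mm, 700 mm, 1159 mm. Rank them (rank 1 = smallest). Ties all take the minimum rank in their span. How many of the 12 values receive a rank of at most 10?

11

Sorted (ascending): 487, 635, 700, 772, 808, 864, 879, 903, 991, 1159, 1159, 1186
The 2 values of 1159 occupy positions 10–11 → each gets rank 10.
Ranks ≤ 10: {1, 2, 3, 4, 5, 6, 7, 8, 9, 10, 10} → 11 values.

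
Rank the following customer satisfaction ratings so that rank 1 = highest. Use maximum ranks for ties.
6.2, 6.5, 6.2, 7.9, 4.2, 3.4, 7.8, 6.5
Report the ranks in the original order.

6, 4, 6, 1, 7, 8, 2, 4

Sorted (descending): 7.9, 7.8, 6.5, 6.5, 6.2, 6.2, 4.2, 3.4
The 2 values of 6.5 occupy positions 3–4 → each gets rank 4.
The 2 values of 6.2 occupy positions 5–6 → each gets rank 6.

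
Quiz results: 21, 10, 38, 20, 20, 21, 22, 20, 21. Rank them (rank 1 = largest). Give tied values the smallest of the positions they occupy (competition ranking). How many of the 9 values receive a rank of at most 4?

5

Sorted (descending): 38, 22, 21, 21, 21, 20, 20, 20, 10
The 3 values of 21 occupy positions 3–5 → each gets rank 3.
The 3 values of 20 occupy positions 6–8 → each gets rank 6.
Ranks ≤ 4: {1, 2, 3, 3, 3} → 5 values.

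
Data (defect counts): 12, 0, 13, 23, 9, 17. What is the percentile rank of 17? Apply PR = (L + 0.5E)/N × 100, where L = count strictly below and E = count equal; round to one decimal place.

N = 6.
Strictly below 17: 4. Equal to 17: 1.
PR = (4 + 0.5·1)/6 × 100 = 75.0

75.0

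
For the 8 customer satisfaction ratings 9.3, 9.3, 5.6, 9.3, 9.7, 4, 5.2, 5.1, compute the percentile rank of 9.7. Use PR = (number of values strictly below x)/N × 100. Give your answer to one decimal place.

87.5

N = 8.
Strictly below 9.7: 7. Equal to 9.7: 1.
PR = 7/8 × 100 = 87.5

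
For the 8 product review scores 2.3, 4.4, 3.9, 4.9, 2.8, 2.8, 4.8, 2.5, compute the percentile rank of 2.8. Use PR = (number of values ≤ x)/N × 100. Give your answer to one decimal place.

50.0

N = 8.
Strictly below 2.8: 2. Equal to 2.8: 2.
PR = 4/8 × 100 = 50.0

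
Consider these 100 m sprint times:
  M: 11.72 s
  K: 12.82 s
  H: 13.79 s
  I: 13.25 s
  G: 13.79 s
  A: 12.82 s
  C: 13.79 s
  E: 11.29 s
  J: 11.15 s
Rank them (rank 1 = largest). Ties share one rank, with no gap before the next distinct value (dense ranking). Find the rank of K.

3

Sorted (descending): 13.79, 13.79, 13.79, 13.25, 12.82, 12.82, 11.72, 11.29, 11.15
The 3 values of 13.79 share dense rank 1.
The 2 values of 12.82 share dense rank 3.
Remaining distinct values take the next consecutive integers.
K has value 12.82 s → rank 3.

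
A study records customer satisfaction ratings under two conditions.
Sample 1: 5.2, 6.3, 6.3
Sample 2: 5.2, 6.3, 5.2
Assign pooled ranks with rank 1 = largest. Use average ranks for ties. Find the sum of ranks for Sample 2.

12

Sorted (descending): 6.3, 6.3, 6.3, 5.2, 5.2, 5.2
The 3 values of 6.3 occupy positions 1–3 → average rank 2.
The 3 values of 5.2 occupy positions 4–6 → average rank 5.
Sample 2 values → pooled ranks: 5.2→5, 6.3→2, 5.2→5
Rank sum = 5 + 2 + 5 = 12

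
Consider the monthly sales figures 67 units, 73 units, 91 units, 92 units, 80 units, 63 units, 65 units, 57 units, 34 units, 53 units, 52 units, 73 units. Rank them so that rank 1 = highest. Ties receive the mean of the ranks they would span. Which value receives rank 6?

Sorted (descending): 92, 91, 80, 73, 73, 67, 65, 63, 57, 53, 52, 34
The 2 values of 73 occupy positions 4–5 → average rank (4+5)/2 = 4.5.
Rank 6 → value 67.

67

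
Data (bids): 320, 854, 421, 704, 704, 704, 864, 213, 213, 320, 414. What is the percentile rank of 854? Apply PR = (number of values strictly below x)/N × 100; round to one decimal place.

81.8

N = 11.
Strictly below 854: 9. Equal to 854: 1.
PR = 9/11 × 100 = 81.8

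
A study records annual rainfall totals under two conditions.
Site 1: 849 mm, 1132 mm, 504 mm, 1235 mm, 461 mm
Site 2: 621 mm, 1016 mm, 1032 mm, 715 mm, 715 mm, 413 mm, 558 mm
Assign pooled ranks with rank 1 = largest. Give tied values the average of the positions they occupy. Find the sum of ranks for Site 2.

49

Sorted (descending): 1235, 1132, 1032, 1016, 849, 715, 715, 621, 558, 504, 461, 413
The 2 values of 715 occupy positions 6–7 → average rank (6+7)/2 = 6.5.
Site 2 values → pooled ranks: 621→8, 1016→4, 1032→3, 715→6.5, 715→6.5, 413→12, 558→9
Rank sum = 8 + 4 + 3 + 6.5 + 6.5 + 12 + 9 = 49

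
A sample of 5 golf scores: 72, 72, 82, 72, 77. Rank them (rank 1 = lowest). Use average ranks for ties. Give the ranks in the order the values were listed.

2, 2, 5, 2, 4

Sorted (ascending): 72, 72, 72, 77, 82
The 3 values of 72 occupy positions 1–3 → average rank 2.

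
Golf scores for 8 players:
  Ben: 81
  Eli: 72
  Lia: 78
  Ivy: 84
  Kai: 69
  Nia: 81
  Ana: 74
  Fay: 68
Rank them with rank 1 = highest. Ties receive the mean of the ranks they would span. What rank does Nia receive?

Sorted (descending): 84, 81, 81, 78, 74, 72, 69, 68
The 2 values of 81 occupy positions 2–3 → average rank (2+3)/2 = 2.5.
Nia has value 81 → rank 2.5.

2.5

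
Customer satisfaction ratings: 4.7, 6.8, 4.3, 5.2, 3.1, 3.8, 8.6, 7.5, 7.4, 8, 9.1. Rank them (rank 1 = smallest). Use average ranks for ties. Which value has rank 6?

Sorted (ascending): 3.1, 3.8, 4.3, 4.7, 5.2, 6.8, 7.4, 7.5, 8, 8.6, 9.1
No ties — each value takes its position as its rank.
Rank 6 → value 6.8.

6.8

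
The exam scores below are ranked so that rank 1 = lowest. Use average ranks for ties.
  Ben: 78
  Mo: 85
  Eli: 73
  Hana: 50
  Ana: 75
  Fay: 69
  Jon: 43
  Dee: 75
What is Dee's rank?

5.5

Sorted (ascending): 43, 50, 69, 73, 75, 75, 78, 85
The 2 values of 75 occupy positions 5–6 → average rank (5+6)/2 = 5.5.
Dee has value 75 → rank 5.5.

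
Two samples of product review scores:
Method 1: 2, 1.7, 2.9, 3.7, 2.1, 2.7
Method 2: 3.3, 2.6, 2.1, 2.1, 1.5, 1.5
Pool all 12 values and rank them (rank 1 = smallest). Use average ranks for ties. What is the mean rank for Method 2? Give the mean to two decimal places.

Sorted (ascending): 1.5, 1.5, 1.7, 2, 2.1, 2.1, 2.1, 2.6, 2.7, 2.9, 3.3, 3.7
The 2 values of 1.5 occupy positions 1–2 → average rank (1+2)/2 = 1.5.
The 3 values of 2.1 occupy positions 5–7 → average rank 6.
Method 2 values → pooled ranks: 3.3→11, 2.6→8, 2.1→6, 2.1→6, 1.5→1.5, 1.5→1.5
Mean rank = (11 + 8 + 6 + 6 + 1.5 + 1.5) / 6 = 5.67

5.67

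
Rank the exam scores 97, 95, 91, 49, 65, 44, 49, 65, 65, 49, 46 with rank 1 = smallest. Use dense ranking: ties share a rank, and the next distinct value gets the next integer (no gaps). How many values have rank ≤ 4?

Sorted (ascending): 44, 46, 49, 49, 49, 65, 65, 65, 91, 95, 97
The 3 values of 49 share dense rank 3.
The 3 values of 65 share dense rank 4.
Remaining distinct values take the next consecutive integers.
Ranks ≤ 4: {1, 2, 3, 3, 3, 4, 4, 4} → 8 values.

8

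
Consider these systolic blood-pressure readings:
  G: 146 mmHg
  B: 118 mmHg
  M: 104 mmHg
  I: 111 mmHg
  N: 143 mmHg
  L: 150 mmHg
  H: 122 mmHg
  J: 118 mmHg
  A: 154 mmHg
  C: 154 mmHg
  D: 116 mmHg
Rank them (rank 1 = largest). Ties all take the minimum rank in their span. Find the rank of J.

7

Sorted (descending): 154, 154, 150, 146, 143, 122, 118, 118, 116, 111, 104
The 2 values of 154 occupy positions 1–2 → each gets rank 1.
The 2 values of 118 occupy positions 7–8 → each gets rank 7.
J has value 118 mmHg → rank 7.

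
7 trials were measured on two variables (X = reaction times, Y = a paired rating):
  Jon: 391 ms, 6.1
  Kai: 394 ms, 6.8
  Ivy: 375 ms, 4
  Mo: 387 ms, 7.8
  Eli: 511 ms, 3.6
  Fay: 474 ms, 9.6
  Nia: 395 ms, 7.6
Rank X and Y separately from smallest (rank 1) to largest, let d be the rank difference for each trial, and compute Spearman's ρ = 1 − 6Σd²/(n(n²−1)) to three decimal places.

0.036

Ranks of variable 1: 3, 4, 1, 2, 7, 6, 5
Ranks of variable 2: 3, 4, 2, 6, 1, 7, 5
d = r₁ − r₂: 0, 0, -1, -4, 6, -1, 0
d²: 0, 0, 1, 16, 36, 1, 0; Σd² = 54
ρ = 1 − 6·54/(7·48) = 1 − 324/336 = 0.036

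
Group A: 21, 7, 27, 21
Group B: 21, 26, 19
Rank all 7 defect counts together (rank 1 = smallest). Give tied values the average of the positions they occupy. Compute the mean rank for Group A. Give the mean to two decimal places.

4.00

Sorted (ascending): 7, 19, 21, 21, 21, 26, 27
The 3 values of 21 occupy positions 3–5 → average rank 4.
Group A values → pooled ranks: 21→4, 7→1, 27→7, 21→4
Mean rank = (4 + 1 + 7 + 4) / 4 = 4.00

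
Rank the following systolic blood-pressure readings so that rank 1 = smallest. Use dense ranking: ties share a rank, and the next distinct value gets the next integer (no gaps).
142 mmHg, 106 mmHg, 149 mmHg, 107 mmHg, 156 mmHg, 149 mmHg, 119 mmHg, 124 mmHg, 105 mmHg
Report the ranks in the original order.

6, 2, 7, 3, 8, 7, 4, 5, 1

Sorted (ascending): 105, 106, 107, 119, 124, 142, 149, 149, 156
The 2 values of 149 share dense rank 7.
Remaining distinct values take the next consecutive integers.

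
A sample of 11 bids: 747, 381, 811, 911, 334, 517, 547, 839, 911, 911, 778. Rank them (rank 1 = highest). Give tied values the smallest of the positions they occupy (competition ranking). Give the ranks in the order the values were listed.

7, 10, 5, 1, 11, 9, 8, 4, 1, 1, 6

Sorted (descending): 911, 911, 911, 839, 811, 778, 747, 547, 517, 381, 334
The 3 values of 911 occupy positions 1–3 → each gets rank 1.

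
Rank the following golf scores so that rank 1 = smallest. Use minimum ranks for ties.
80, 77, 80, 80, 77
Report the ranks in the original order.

3, 1, 3, 3, 1

Sorted (ascending): 77, 77, 80, 80, 80
The 2 values of 77 occupy positions 1–2 → each gets rank 1.
The 3 values of 80 occupy positions 3–5 → each gets rank 3.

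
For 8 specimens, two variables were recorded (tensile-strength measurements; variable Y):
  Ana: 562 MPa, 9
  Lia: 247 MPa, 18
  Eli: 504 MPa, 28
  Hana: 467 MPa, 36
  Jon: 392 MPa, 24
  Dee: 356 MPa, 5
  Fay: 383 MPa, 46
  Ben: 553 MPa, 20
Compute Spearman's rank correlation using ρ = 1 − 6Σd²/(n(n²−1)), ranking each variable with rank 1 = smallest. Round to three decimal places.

0.048

Ranks of variable 1: 8, 1, 6, 5, 4, 2, 3, 7
Ranks of variable 2: 2, 3, 6, 7, 5, 1, 8, 4
d = r₁ − r₂: 6, -2, 0, -2, -1, 1, -5, 3
d²: 36, 4, 0, 4, 1, 1, 25, 9; Σd² = 80
ρ = 1 − 6·80/(8·63) = 1 − 480/504 = 0.048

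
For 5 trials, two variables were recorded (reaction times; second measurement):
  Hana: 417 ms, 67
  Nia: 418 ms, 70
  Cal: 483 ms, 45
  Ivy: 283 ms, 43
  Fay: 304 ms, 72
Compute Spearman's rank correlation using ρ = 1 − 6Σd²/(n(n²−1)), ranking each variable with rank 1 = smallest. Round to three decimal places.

0.100

Ranks of variable 1: 3, 4, 5, 1, 2
Ranks of variable 2: 3, 4, 2, 1, 5
d = r₁ − r₂: 0, 0, 3, 0, -3
d²: 0, 0, 9, 0, 9; Σd² = 18
ρ = 1 − 6·18/(5·24) = 1 − 108/120 = 0.100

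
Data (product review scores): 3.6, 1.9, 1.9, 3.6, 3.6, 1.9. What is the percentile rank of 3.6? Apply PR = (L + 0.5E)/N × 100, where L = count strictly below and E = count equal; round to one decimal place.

75.0

N = 6.
Strictly below 3.6: 3. Equal to 3.6: 3.
PR = (3 + 0.5·3)/6 × 100 = 75.0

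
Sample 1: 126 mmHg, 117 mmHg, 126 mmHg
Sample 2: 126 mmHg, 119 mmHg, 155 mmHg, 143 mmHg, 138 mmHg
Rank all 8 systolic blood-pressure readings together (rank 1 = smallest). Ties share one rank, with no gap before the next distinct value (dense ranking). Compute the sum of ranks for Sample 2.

20

Sorted (ascending): 117, 119, 126, 126, 126, 138, 143, 155
The 3 values of 126 share dense rank 3.
Remaining distinct values take the next consecutive integers.
Sample 2 values → pooled ranks: 126→3, 119→2, 155→6, 143→5, 138→4
Rank sum = 3 + 2 + 6 + 5 + 4 = 20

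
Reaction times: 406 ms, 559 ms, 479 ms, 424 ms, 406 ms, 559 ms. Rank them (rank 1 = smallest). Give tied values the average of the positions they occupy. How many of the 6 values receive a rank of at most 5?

4

Sorted (ascending): 406, 406, 424, 479, 559, 559
The 2 values of 406 occupy positions 1–2 → average rank (1+2)/2 = 1.5.
The 2 values of 559 occupy positions 5–6 → average rank (5+6)/2 = 5.5.
Ranks ≤ 5: {1.5, 1.5, 3, 4} → 4 values.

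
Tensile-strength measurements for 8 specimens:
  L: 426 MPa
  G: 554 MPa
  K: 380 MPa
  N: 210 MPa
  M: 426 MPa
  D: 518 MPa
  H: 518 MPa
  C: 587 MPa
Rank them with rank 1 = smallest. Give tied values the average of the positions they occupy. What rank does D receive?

Sorted (ascending): 210, 380, 426, 426, 518, 518, 554, 587
The 2 values of 426 occupy positions 3–4 → average rank (3+4)/2 = 3.5.
The 2 values of 518 occupy positions 5–6 → average rank (5+6)/2 = 5.5.
D has value 518 MPa → rank 5.5.

5.5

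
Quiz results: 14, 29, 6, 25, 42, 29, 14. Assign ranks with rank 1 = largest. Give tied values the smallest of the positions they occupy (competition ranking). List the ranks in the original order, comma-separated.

5, 2, 7, 4, 1, 2, 5

Sorted (descending): 42, 29, 29, 25, 14, 14, 6
The 2 values of 29 occupy positions 2–3 → each gets rank 2.
The 2 values of 14 occupy positions 5–6 → each gets rank 5.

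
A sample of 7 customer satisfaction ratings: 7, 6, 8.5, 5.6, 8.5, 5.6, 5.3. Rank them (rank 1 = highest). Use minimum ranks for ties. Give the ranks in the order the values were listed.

3, 4, 1, 5, 1, 5, 7

Sorted (descending): 8.5, 8.5, 7, 6, 5.6, 5.6, 5.3
The 2 values of 8.5 occupy positions 1–2 → each gets rank 1.
The 2 values of 5.6 occupy positions 5–6 → each gets rank 5.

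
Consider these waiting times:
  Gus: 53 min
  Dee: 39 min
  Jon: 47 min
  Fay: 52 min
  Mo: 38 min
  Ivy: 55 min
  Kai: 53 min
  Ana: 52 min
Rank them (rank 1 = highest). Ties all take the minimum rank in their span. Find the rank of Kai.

Sorted (descending): 55, 53, 53, 52, 52, 47, 39, 38
The 2 values of 53 occupy positions 2–3 → each gets rank 2.
The 2 values of 52 occupy positions 4–5 → each gets rank 4.
Kai has value 53 min → rank 2.

2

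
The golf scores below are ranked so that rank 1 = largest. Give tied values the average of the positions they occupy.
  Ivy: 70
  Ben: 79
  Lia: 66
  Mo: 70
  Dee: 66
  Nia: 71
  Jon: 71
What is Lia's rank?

Sorted (descending): 79, 71, 71, 70, 70, 66, 66
The 2 values of 71 occupy positions 2–3 → average rank (2+3)/2 = 2.5.
The 2 values of 70 occupy positions 4–5 → average rank (4+5)/2 = 4.5.
The 2 values of 66 occupy positions 6–7 → average rank (6+7)/2 = 6.5.
Lia has value 66 → rank 6.5.

6.5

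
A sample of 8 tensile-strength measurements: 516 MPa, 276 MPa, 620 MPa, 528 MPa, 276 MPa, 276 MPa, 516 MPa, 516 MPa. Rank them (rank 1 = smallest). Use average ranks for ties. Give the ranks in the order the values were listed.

5, 2, 8, 7, 2, 2, 5, 5

Sorted (ascending): 276, 276, 276, 516, 516, 516, 528, 620
The 3 values of 276 occupy positions 1–3 → average rank 2.
The 3 values of 516 occupy positions 4–6 → average rank 5.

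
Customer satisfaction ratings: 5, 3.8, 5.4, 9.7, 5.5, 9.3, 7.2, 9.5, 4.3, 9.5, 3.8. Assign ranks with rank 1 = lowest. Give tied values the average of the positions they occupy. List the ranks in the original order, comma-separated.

4, 1.5, 5, 11, 6, 8, 7, 9.5, 3, 9.5, 1.5

Sorted (ascending): 3.8, 3.8, 4.3, 5, 5.4, 5.5, 7.2, 9.3, 9.5, 9.5, 9.7
The 2 values of 3.8 occupy positions 1–2 → average rank (1+2)/2 = 1.5.
The 2 values of 9.5 occupy positions 9–10 → average rank (9+10)/2 = 9.5.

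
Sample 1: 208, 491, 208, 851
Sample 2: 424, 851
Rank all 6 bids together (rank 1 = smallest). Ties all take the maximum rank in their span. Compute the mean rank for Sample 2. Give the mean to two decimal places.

4.50

Sorted (ascending): 208, 208, 424, 491, 851, 851
The 2 values of 208 occupy positions 1–2 → each gets rank 2.
The 2 values of 851 occupy positions 5–6 → each gets rank 6.
Sample 2 values → pooled ranks: 424→3, 851→6
Mean rank = (3 + 6) / 2 = 4.50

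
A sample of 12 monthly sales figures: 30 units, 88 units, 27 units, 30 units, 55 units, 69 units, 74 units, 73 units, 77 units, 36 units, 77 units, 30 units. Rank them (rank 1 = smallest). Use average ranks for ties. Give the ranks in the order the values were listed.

3, 12, 1, 3, 6, 7, 9, 8, 10.5, 5, 10.5, 3

Sorted (ascending): 27, 30, 30, 30, 36, 55, 69, 73, 74, 77, 77, 88
The 3 values of 30 occupy positions 2–4 → average rank 3.
The 2 values of 77 occupy positions 10–11 → average rank (10+11)/2 = 10.5.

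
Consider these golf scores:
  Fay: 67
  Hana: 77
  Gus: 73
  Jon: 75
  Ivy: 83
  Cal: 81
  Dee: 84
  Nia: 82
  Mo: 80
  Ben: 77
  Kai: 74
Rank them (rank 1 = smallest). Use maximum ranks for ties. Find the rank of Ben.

6

Sorted (ascending): 67, 73, 74, 75, 77, 77, 80, 81, 82, 83, 84
The 2 values of 77 occupy positions 5–6 → each gets rank 6.
Ben has value 77 → rank 6.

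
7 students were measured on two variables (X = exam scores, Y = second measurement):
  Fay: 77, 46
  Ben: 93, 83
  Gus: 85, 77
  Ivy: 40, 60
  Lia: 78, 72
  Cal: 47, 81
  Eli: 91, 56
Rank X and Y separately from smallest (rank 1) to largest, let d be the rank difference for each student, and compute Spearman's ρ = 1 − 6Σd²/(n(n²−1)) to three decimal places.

0.286

Ranks of variable 1: 3, 7, 5, 1, 4, 2, 6
Ranks of variable 2: 1, 7, 5, 3, 4, 6, 2
d = r₁ − r₂: 2, 0, 0, -2, 0, -4, 4
d²: 4, 0, 0, 4, 0, 16, 16; Σd² = 40
ρ = 1 − 6·40/(7·48) = 1 − 240/336 = 0.286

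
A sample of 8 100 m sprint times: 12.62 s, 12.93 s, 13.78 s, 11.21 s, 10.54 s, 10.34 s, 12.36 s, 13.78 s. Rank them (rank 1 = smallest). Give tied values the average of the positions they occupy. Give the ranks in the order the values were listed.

Sorted (ascending): 10.34, 10.54, 11.21, 12.36, 12.62, 12.93, 13.78, 13.78
The 2 values of 13.78 occupy positions 7–8 → average rank (7+8)/2 = 7.5.

5, 6, 7.5, 3, 2, 1, 4, 7.5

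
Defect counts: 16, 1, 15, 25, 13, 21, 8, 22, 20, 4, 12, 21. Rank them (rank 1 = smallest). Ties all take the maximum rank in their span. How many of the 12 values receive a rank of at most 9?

Sorted (ascending): 1, 4, 8, 12, 13, 15, 16, 20, 21, 21, 22, 25
The 2 values of 21 occupy positions 9–10 → each gets rank 10.
Ranks ≤ 9: {1, 2, 3, 4, 5, 6, 7, 8} → 8 values.

8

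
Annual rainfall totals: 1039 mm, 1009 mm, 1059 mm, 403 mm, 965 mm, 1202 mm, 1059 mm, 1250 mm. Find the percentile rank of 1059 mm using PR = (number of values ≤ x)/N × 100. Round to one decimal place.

N = 8.
Strictly below 1059: 4. Equal to 1059: 2.
PR = 6/8 × 100 = 75.0

75.0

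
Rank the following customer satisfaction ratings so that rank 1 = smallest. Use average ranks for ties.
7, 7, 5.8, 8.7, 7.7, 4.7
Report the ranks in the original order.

Sorted (ascending): 4.7, 5.8, 7, 7, 7.7, 8.7
The 2 values of 7 occupy positions 3–4 → average rank (3+4)/2 = 3.5.

3.5, 3.5, 2, 6, 5, 1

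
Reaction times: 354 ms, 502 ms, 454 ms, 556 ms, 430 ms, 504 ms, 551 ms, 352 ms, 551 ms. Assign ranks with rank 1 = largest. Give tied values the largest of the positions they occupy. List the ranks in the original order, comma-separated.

Sorted (descending): 556, 551, 551, 504, 502, 454, 430, 354, 352
The 2 values of 551 occupy positions 2–3 → each gets rank 3.

8, 5, 6, 1, 7, 4, 3, 9, 3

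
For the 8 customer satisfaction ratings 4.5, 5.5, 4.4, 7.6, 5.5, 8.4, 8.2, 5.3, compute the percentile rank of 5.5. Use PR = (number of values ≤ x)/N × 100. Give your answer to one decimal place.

62.5

N = 8.
Strictly below 5.5: 3. Equal to 5.5: 2.
PR = 5/8 × 100 = 62.5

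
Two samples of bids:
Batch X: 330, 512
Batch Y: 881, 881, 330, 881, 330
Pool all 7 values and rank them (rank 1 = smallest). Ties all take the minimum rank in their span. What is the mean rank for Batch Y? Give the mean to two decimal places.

3.40

Sorted (ascending): 330, 330, 330, 512, 881, 881, 881
The 3 values of 330 occupy positions 1–3 → each gets rank 1.
The 3 values of 881 occupy positions 5–7 → each gets rank 5.
Batch Y values → pooled ranks: 881→5, 881→5, 330→1, 881→5, 330→1
Mean rank = (5 + 5 + 1 + 5 + 1) / 5 = 3.40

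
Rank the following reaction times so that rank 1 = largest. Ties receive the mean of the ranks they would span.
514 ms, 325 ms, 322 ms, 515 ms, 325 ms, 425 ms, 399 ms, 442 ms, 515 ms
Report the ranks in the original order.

3, 7.5, 9, 1.5, 7.5, 5, 6, 4, 1.5

Sorted (descending): 515, 515, 514, 442, 425, 399, 325, 325, 322
The 2 values of 515 occupy positions 1–2 → average rank (1+2)/2 = 1.5.
The 2 values of 325 occupy positions 7–8 → average rank (7+8)/2 = 7.5.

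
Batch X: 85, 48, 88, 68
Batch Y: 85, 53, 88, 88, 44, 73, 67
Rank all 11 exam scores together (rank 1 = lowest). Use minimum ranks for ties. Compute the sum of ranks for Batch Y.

Sorted (ascending): 44, 48, 53, 67, 68, 73, 85, 85, 88, 88, 88
The 2 values of 85 occupy positions 7–8 → each gets rank 7.
The 3 values of 88 occupy positions 9–11 → each gets rank 9.
Batch Y values → pooled ranks: 85→7, 53→3, 88→9, 88→9, 44→1, 73→6, 67→4
Rank sum = 7 + 3 + 9 + 9 + 1 + 6 + 4 = 39

39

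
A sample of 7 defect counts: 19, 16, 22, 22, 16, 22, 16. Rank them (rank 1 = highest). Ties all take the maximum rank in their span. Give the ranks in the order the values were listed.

4, 7, 3, 3, 7, 3, 7

Sorted (descending): 22, 22, 22, 19, 16, 16, 16
The 3 values of 22 occupy positions 1–3 → each gets rank 3.
The 3 values of 16 occupy positions 5–7 → each gets rank 7.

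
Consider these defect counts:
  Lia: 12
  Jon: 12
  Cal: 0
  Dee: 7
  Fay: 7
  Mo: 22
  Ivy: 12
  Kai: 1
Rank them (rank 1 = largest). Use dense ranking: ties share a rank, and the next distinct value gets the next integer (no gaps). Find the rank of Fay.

Sorted (descending): 22, 12, 12, 12, 7, 7, 1, 0
The 3 values of 12 share dense rank 2.
The 2 values of 7 share dense rank 3.
Remaining distinct values take the next consecutive integers.
Fay has value 7 → rank 3.

3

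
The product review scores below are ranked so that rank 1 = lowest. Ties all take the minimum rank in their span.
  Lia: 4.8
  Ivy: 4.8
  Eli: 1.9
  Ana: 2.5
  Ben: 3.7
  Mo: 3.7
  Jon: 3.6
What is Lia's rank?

6

Sorted (ascending): 1.9, 2.5, 3.6, 3.7, 3.7, 4.8, 4.8
The 2 values of 3.7 occupy positions 4–5 → each gets rank 4.
The 2 values of 4.8 occupy positions 6–7 → each gets rank 6.
Lia has value 4.8 → rank 6.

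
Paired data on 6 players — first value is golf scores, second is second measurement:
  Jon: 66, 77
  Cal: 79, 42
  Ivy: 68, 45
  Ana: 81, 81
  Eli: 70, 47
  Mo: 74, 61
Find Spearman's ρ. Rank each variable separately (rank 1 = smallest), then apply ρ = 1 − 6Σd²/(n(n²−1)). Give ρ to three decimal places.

0.086

Ranks of variable 1: 1, 5, 2, 6, 3, 4
Ranks of variable 2: 5, 1, 2, 6, 3, 4
d = r₁ − r₂: -4, 4, 0, 0, 0, 0
d²: 16, 16, 0, 0, 0, 0; Σd² = 32
ρ = 1 − 6·32/(6·35) = 1 − 192/210 = 0.086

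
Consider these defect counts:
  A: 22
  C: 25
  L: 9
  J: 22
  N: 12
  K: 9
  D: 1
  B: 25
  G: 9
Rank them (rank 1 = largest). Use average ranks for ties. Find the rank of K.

7

Sorted (descending): 25, 25, 22, 22, 12, 9, 9, 9, 1
The 2 values of 25 occupy positions 1–2 → average rank (1+2)/2 = 1.5.
The 2 values of 22 occupy positions 3–4 → average rank (3+4)/2 = 3.5.
The 3 values of 9 occupy positions 6–8 → average rank 7.
K has value 9 → rank 7.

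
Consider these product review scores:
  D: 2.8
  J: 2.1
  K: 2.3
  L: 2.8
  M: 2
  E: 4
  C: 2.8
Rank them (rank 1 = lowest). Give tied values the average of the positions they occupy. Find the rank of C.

5

Sorted (ascending): 2, 2.1, 2.3, 2.8, 2.8, 2.8, 4
The 3 values of 2.8 occupy positions 4–6 → average rank 5.
C has value 2.8 → rank 5.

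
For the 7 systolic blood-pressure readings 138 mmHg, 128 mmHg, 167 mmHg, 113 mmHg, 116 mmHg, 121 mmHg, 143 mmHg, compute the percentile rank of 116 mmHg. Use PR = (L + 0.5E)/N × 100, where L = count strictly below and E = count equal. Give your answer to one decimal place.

21.4

N = 7.
Strictly below 116: 1. Equal to 116: 1.
PR = (1 + 0.5·1)/7 × 100 = 21.4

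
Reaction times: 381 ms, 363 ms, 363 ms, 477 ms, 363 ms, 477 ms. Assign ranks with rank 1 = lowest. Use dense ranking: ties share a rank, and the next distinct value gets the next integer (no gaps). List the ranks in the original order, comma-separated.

2, 1, 1, 3, 1, 3

Sorted (ascending): 363, 363, 363, 381, 477, 477
The 3 values of 363 share dense rank 1.
The 2 values of 477 share dense rank 3.
Remaining distinct values take the next consecutive integers.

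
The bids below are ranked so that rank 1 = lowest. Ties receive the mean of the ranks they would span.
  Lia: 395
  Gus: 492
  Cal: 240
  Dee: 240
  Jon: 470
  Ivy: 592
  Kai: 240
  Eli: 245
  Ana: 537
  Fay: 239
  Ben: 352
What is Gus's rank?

Sorted (ascending): 239, 240, 240, 240, 245, 352, 395, 470, 492, 537, 592
The 3 values of 240 occupy positions 2–4 → average rank 3.
Gus has value 492 → rank 9.

9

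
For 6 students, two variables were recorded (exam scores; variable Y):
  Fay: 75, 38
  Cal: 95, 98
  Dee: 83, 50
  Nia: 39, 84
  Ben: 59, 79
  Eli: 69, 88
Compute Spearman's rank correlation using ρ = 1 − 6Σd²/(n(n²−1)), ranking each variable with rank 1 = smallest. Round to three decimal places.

Ranks of variable 1: 4, 6, 5, 1, 2, 3
Ranks of variable 2: 1, 6, 2, 4, 3, 5
d = r₁ − r₂: 3, 0, 3, -3, -1, -2
d²: 9, 0, 9, 9, 1, 4; Σd² = 32
ρ = 1 − 6·32/(6·35) = 1 − 192/210 = 0.086

0.086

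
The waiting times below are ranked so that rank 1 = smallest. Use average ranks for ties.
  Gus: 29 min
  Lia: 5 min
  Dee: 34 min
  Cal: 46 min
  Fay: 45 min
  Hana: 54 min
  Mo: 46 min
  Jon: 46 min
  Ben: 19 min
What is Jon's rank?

7

Sorted (ascending): 5, 19, 29, 34, 45, 46, 46, 46, 54
The 3 values of 46 occupy positions 6–8 → average rank 7.
Jon has value 46 min → rank 7.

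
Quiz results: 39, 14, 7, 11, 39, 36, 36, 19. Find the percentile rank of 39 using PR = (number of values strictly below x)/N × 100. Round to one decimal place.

N = 8.
Strictly below 39: 6. Equal to 39: 2.
PR = 6/8 × 100 = 75.0

75.0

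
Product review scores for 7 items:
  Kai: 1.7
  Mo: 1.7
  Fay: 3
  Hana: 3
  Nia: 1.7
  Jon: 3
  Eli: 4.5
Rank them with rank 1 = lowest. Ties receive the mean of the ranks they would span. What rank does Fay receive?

Sorted (ascending): 1.7, 1.7, 1.7, 3, 3, 3, 4.5
The 3 values of 1.7 occupy positions 1–3 → average rank 2.
The 3 values of 3 occupy positions 4–6 → average rank 5.
Fay has value 3 → rank 5.

5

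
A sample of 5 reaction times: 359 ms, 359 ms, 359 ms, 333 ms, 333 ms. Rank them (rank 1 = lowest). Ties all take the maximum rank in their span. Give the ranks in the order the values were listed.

5, 5, 5, 2, 2

Sorted (ascending): 333, 333, 359, 359, 359
The 2 values of 333 occupy positions 1–2 → each gets rank 2.
The 3 values of 359 occupy positions 3–5 → each gets rank 5.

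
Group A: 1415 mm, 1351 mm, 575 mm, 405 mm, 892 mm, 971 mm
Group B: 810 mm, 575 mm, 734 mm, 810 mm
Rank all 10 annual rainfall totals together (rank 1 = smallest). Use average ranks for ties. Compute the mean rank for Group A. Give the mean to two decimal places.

Sorted (ascending): 405, 575, 575, 734, 810, 810, 892, 971, 1351, 1415
The 2 values of 575 occupy positions 2–3 → average rank (2+3)/2 = 2.5.
The 2 values of 810 occupy positions 5–6 → average rank (5+6)/2 = 5.5.
Group A values → pooled ranks: 1415→10, 1351→9, 575→2.5, 405→1, 892→7, 971→8
Mean rank = (10 + 9 + 2.5 + 1 + 7 + 8) / 6 = 6.25

6.25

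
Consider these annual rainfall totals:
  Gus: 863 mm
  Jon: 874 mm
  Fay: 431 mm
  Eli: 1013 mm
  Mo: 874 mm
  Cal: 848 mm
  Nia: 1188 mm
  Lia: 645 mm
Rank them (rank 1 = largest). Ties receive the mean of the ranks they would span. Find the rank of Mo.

Sorted (descending): 1188, 1013, 874, 874, 863, 848, 645, 431
The 2 values of 874 occupy positions 3–4 → average rank (3+4)/2 = 3.5.
Mo has value 874 mm → rank 3.5.

3.5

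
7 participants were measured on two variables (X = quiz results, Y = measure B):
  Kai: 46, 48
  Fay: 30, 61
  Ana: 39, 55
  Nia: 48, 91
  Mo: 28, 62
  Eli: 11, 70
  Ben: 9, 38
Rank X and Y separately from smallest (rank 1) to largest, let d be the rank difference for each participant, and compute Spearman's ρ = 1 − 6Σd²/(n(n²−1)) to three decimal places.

0.286

Ranks of variable 1: 6, 4, 5, 7, 3, 2, 1
Ranks of variable 2: 2, 4, 3, 7, 5, 6, 1
d = r₁ − r₂: 4, 0, 2, 0, -2, -4, 0
d²: 16, 0, 4, 0, 4, 16, 0; Σd² = 40
ρ = 1 − 6·40/(7·48) = 1 − 240/336 = 0.286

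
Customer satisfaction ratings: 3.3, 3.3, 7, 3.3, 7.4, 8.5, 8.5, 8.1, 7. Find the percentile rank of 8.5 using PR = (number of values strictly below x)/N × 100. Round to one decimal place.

77.8

N = 9.
Strictly below 8.5: 7. Equal to 8.5: 2.
PR = 7/9 × 100 = 77.8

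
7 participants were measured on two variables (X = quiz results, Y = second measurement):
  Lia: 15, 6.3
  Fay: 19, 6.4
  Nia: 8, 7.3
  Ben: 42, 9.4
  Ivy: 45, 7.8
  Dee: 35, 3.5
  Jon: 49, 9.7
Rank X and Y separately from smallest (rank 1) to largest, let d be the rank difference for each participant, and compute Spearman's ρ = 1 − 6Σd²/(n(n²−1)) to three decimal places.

Ranks of variable 1: 2, 3, 1, 5, 6, 4, 7
Ranks of variable 2: 2, 3, 4, 6, 5, 1, 7
d = r₁ − r₂: 0, 0, -3, -1, 1, 3, 0
d²: 0, 0, 9, 1, 1, 9, 0; Σd² = 20
ρ = 1 − 6·20/(7·48) = 1 − 120/336 = 0.643

0.643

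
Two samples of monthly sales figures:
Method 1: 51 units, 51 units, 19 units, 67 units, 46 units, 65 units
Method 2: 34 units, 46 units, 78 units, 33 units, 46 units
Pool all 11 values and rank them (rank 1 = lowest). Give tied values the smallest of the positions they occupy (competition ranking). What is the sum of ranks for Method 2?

24

Sorted (ascending): 19, 33, 34, 46, 46, 46, 51, 51, 65, 67, 78
The 3 values of 46 occupy positions 4–6 → each gets rank 4.
The 2 values of 51 occupy positions 7–8 → each gets rank 7.
Method 2 values → pooled ranks: 34→3, 46→4, 78→11, 33→2, 46→4
Rank sum = 3 + 4 + 11 + 2 + 4 = 24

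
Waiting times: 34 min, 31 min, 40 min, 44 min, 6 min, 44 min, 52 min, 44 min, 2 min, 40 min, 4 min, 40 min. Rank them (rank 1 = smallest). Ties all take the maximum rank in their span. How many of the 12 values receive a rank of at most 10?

Sorted (ascending): 2, 4, 6, 31, 34, 40, 40, 40, 44, 44, 44, 52
The 3 values of 40 occupy positions 6–8 → each gets rank 8.
The 3 values of 44 occupy positions 9–11 → each gets rank 11.
Ranks ≤ 10: {1, 2, 3, 4, 5, 8, 8, 8} → 8 values.

8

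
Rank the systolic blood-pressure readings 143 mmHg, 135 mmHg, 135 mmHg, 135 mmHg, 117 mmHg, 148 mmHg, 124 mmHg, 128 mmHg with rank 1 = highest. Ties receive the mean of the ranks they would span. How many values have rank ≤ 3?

Sorted (descending): 148, 143, 135, 135, 135, 128, 124, 117
The 3 values of 135 occupy positions 3–5 → average rank 4.
Ranks ≤ 3: {1, 2} → 2 values.

2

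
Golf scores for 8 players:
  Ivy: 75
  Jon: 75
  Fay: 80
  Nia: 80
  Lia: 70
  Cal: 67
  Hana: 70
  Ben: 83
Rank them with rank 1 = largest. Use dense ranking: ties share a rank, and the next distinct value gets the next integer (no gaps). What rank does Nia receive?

Sorted (descending): 83, 80, 80, 75, 75, 70, 70, 67
The 2 values of 80 share dense rank 2.
The 2 values of 75 share dense rank 3.
The 2 values of 70 share dense rank 4.
Remaining distinct values take the next consecutive integers.
Nia has value 80 → rank 2.

2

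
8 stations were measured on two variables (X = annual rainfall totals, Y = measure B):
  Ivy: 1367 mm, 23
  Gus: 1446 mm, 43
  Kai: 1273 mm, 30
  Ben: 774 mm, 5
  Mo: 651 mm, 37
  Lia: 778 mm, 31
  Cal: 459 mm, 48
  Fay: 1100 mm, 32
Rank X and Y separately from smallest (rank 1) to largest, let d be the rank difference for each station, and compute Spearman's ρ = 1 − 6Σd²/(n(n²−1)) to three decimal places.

-0.238

Ranks of variable 1: 7, 8, 6, 3, 2, 4, 1, 5
Ranks of variable 2: 2, 7, 3, 1, 6, 4, 8, 5
d = r₁ − r₂: 5, 1, 3, 2, -4, 0, -7, 0
d²: 25, 1, 9, 4, 16, 0, 49, 0; Σd² = 104
ρ = 1 − 6·104/(8·63) = 1 − 624/504 = -0.238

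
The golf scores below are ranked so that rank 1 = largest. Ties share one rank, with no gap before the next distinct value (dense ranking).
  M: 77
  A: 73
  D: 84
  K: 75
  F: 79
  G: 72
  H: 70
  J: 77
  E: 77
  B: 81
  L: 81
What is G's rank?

Sorted (descending): 84, 81, 81, 79, 77, 77, 77, 75, 73, 72, 70
The 2 values of 81 share dense rank 2.
The 3 values of 77 share dense rank 4.
Remaining distinct values take the next consecutive integers.
G has value 72 → rank 7.

7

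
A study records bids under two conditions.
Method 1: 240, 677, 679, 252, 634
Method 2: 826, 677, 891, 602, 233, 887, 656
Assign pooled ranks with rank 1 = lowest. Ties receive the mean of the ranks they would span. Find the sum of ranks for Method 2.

Sorted (ascending): 233, 240, 252, 602, 634, 656, 677, 677, 679, 826, 887, 891
The 2 values of 677 occupy positions 7–8 → average rank (7+8)/2 = 7.5.
Method 2 values → pooled ranks: 826→10, 677→7.5, 891→12, 602→4, 233→1, 887→11, 656→6
Rank sum = 10 + 7.5 + 12 + 4 + 1 + 11 + 6 = 51.5

51.5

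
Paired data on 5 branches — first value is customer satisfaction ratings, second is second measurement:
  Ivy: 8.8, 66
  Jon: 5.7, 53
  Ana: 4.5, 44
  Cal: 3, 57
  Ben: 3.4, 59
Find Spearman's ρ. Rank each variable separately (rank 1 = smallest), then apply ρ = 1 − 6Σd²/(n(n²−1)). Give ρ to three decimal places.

0.200

Ranks of variable 1: 5, 4, 3, 1, 2
Ranks of variable 2: 5, 2, 1, 3, 4
d = r₁ − r₂: 0, 2, 2, -2, -2
d²: 0, 4, 4, 4, 4; Σd² = 16
ρ = 1 − 6·16/(5·24) = 1 − 96/120 = 0.200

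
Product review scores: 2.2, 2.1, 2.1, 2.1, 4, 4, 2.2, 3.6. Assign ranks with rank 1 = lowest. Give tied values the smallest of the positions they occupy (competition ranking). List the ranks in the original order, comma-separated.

4, 1, 1, 1, 7, 7, 4, 6

Sorted (ascending): 2.1, 2.1, 2.1, 2.2, 2.2, 3.6, 4, 4
The 3 values of 2.1 occupy positions 1–3 → each gets rank 1.
The 2 values of 2.2 occupy positions 4–5 → each gets rank 4.
The 2 values of 4 occupy positions 7–8 → each gets rank 7.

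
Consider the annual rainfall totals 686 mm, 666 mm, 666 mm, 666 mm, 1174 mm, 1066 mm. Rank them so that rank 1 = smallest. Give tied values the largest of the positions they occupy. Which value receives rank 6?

Sorted (ascending): 666, 666, 666, 686, 1066, 1174
The 3 values of 666 occupy positions 1–3 → each gets rank 3.
Rank 6 → value 1174.

1174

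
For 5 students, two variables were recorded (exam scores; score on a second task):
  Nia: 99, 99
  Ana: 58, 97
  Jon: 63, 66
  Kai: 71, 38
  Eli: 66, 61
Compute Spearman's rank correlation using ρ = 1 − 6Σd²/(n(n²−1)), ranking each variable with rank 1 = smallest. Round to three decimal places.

0.000

Ranks of variable 1: 5, 1, 2, 4, 3
Ranks of variable 2: 5, 4, 3, 1, 2
d = r₁ − r₂: 0, -3, -1, 3, 1
d²: 0, 9, 1, 9, 1; Σd² = 20
ρ = 1 − 6·20/(5·24) = 1 − 120/120 = 0.000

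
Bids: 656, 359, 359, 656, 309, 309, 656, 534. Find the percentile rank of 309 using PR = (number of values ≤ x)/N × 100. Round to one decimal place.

25.0

N = 8.
Strictly below 309: 0. Equal to 309: 2.
PR = 2/8 × 100 = 25.0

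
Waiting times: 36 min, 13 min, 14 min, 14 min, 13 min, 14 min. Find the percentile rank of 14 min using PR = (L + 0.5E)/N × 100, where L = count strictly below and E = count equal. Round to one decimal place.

58.3

N = 6.
Strictly below 14: 2. Equal to 14: 3.
PR = (2 + 0.5·3)/6 × 100 = 58.3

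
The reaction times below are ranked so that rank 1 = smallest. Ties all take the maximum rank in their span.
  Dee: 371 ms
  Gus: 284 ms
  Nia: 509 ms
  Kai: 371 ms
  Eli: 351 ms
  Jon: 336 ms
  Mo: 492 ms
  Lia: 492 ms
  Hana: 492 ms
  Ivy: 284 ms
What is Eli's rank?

Sorted (ascending): 284, 284, 336, 351, 371, 371, 492, 492, 492, 509
The 2 values of 284 occupy positions 1–2 → each gets rank 2.
The 2 values of 371 occupy positions 5–6 → each gets rank 6.
The 3 values of 492 occupy positions 7–9 → each gets rank 9.
Eli has value 351 ms → rank 4.

4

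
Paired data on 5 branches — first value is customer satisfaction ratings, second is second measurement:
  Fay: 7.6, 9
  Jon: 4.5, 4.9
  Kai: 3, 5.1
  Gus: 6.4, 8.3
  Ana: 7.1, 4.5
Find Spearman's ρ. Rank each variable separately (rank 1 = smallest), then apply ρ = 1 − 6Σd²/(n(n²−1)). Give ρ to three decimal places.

0.300

Ranks of variable 1: 5, 2, 1, 3, 4
Ranks of variable 2: 5, 2, 3, 4, 1
d = r₁ − r₂: 0, 0, -2, -1, 3
d²: 0, 0, 4, 1, 9; Σd² = 14
ρ = 1 − 6·14/(5·24) = 1 − 84/120 = 0.300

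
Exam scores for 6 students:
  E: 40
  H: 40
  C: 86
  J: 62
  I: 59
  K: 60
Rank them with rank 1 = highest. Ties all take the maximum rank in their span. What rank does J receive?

Sorted (descending): 86, 62, 60, 59, 40, 40
The 2 values of 40 occupy positions 5–6 → each gets rank 6.
J has value 62 → rank 2.

2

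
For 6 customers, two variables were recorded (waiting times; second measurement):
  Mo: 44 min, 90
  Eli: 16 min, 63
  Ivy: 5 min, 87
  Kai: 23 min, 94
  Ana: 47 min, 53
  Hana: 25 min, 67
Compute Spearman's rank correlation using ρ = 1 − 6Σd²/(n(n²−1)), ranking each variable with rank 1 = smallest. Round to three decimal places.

-0.257

Ranks of variable 1: 5, 2, 1, 3, 6, 4
Ranks of variable 2: 5, 2, 4, 6, 1, 3
d = r₁ − r₂: 0, 0, -3, -3, 5, 1
d²: 0, 0, 9, 9, 25, 1; Σd² = 44
ρ = 1 − 6·44/(6·35) = 1 − 264/210 = -0.257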